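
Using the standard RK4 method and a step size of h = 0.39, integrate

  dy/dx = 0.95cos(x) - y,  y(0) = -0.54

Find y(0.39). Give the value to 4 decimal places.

-0.0674

RK4: k1 = f(x_n, y_n); k2 = f(x_n + h/2, y_n + (h/2)·k1); k3 = f(x_n + h/2, y_n + (h/2)·k2); k4 = f(x_n + h, y_n + h·k3); y_{n+1} = y_n + (h/6)·(k1 + 2k2 + 2k3 + k4).
x=0.000000, y=-0.540000:
  k1 = f(0.000000, -0.540000) = 1.490000
  k2 = f(0.195000, -0.249450) = 1.181445
  k3 = f(0.195000, -0.309618) = 1.241613
  k4 = f(0.390000, -0.055771) = 0.934434
  y ← -0.540000 + (0.39/6)·(k1 + 2k2 + 2k3 + k4) = -0.067414
y(0.39) ≈ -0.0674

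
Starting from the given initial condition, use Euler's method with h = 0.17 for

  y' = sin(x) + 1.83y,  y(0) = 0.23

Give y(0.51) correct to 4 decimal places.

Euler: y_{n+1} = y_n + h·f(x_n, y_n).
x=0.000000, y=0.230000: f=0.420900 → y ← 0.230000 + 0.17·0.420900 = 0.301553
x=0.170000, y=0.301553: f=0.721024 → y ← 0.301553 + 0.17·0.721024 = 0.424127
x=0.340000, y=0.424127: f=1.109640 → y ← 0.424127 + 0.17·1.109640 = 0.612766
y(0.51) ≈ 0.6128

0.6128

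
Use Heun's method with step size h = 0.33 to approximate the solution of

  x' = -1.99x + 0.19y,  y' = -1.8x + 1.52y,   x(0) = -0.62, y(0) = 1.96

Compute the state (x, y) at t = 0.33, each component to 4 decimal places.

Heun on (x,y): k1 = f(t_n, state_n); k2 = f(t_n + h, state_n + h·k1); state_{n+1} = state_n + (h/2)·(k1 + k2).
0.000000: (-0.620000, 1.960000)
  k1 = (1.606200, 4.095200)
  predictor → (-0.089954, 3.311416)
  k2 = (0.808177, 5.195270)
  → (-0.221628, 3.492927)
(x(0.33), y(0.33)) ≈ (-0.2216, 3.4929)

-0.2216, 3.4929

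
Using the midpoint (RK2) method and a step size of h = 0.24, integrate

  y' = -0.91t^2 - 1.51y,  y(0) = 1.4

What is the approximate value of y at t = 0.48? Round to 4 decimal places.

Midpoint: k1 = f(t_n, y_n); k2 = f(t_n + h/2, y_n + (h/2)·k1); y_{n+1} = y_n + h·k2.
t=0.000000, y=1.400000:
  k1 = f(0.000000, 1.400000) = -2.114000
  k2 = f(0.120000, 1.146320) = -1.744047
  y ← 1.400000 + 0.24·(-1.744047) = 0.981429
t=0.240000, y=0.981429:
  k1 = f(0.240000, 0.981429) = -1.534373
  k2 = f(0.360000, 0.797304) = -1.321865
  y ← 0.981429 + 0.24·(-1.321865) = 0.664181
y(0.48) ≈ 0.6642

0.6642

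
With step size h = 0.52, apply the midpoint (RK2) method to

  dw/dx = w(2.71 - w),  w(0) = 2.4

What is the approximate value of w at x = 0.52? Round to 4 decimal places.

Midpoint: k1 = f(x_n, w_n); k2 = f(x_n + h/2, w_n + (h/2)·k1); w_{n+1} = w_n + h·k2.
x=0.000000, w=2.400000:
  k1 = f(0.000000, 2.400000) = 0.744000
  k2 = f(0.260000, 2.593440) = 0.302291
  w ← 2.400000 + 0.52·0.302291 = 2.557192
w(0.52) ≈ 2.5572

2.5572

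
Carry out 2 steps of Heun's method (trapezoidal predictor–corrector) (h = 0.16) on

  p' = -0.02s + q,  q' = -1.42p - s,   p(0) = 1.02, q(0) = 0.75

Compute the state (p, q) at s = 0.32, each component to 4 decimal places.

Heun on (p,q): k1 = f(s_n, state_n); k2 = f(s_n + h, state_n + h·k1); state_{n+1} = state_n + (h/2)·(k1 + k2).
0.000000: (1.020000, 0.750000)
  k1 = (0.750000, -1.448400)
  predictor → (1.140000, 0.518256)
  k2 = (0.515056, -1.778800)
  → (1.121204, 0.491824)
0.160000: (1.121204, 0.491824)
  k1 = (0.488624, -1.752110)
  predictor → (1.199384, 0.211486)
  k2 = (0.205086, -2.023126)
  → (1.176701, 0.189805)
(p(0.32), q(0.32)) ≈ (1.1767, 0.1898)

1.1767, 0.1898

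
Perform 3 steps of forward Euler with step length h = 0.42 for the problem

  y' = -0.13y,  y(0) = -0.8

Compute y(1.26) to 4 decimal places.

-0.6760

Euler: y_{n+1} = y_n + h·f(t_n, y_n).
t=0.000000, y=-0.800000: f=0.104000 → y ← -0.800000 + 0.42·0.104000 = -0.756320
t=0.420000, y=-0.756320: f=0.098322 → y ← -0.756320 + 0.42·0.098322 = -0.715025
t=0.840000, y=-0.715025: f=0.092953 → y ← -0.715025 + 0.42·0.092953 = -0.675985
y(1.26) ≈ -0.6760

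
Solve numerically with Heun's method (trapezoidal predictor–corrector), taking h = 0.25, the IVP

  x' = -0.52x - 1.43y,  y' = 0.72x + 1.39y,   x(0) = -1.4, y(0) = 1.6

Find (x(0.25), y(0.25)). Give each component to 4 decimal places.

Heun on (x,y): k1 = f(t_n, state_n); k2 = f(t_n + h, state_n + h·k1); state_{n+1} = state_n + (h/2)·(k1 + k2).
0.000000: (-1.400000, 1.600000)
  k1 = (-1.560000, 1.216000)
  predictor → (-1.790000, 1.904000)
  k2 = (-1.791920, 1.357760)
  → (-1.818990, 1.921720)
(x(0.25), y(0.25)) ≈ (-1.8190, 1.9217)

-1.8190, 1.9217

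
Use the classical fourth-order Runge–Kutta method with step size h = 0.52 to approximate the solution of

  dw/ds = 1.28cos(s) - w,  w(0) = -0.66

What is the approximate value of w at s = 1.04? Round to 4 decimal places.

0.4155

RK4: k1 = f(s_n, w_n); k2 = f(s_n + h/2, w_n + (h/2)·k1); k3 = f(s_n + h/2, w_n + (h/2)·k2); k4 = f(s_n + h, w_n + h·k3); w_{n+1} = w_n + (h/6)·(k1 + 2k2 + 2k3 + k4).
s=0.000000, w=-0.660000:
  k1 = f(0.000000, -0.660000) = 1.940000
  k2 = f(0.260000, -0.155600) = 1.392579
  k3 = f(0.260000, -0.297929) = 1.534909
  k4 = f(0.520000, 0.138152) = 0.972656
  w ← -0.660000 + (0.52/6)·(k1 + 2k2 + 2k3 + k4) = 0.099861
s=0.520000, w=0.099861:
  k1 = f(0.520000, 0.099861) = 1.010947
  k2 = f(0.780000, 0.362708) = 0.547262
  k3 = f(0.780000, 0.242149) = 0.667820
  k4 = f(1.040000, 0.447128) = 0.200834
  w ← 0.099861 + (0.52/6)·(k1 + 2k2 + 2k3 + k4) = 0.415497
w(1.04) ≈ 0.4155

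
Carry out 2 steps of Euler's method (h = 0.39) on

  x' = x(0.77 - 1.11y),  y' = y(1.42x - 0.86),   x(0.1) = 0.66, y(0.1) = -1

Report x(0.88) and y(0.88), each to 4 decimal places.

1.9975, -1.3372

Euler on (x,y): x_{n+1} = x_n + h·x', y_{n+1} = y_n + h·y'.
0.100000: (0.660000, -1.000000); f=(1.240800, -0.077200) → (1.143912, -1.030108)
0.490000: (1.143912, -1.030108); f=(2.188784, -0.787368) → (1.997538, -1.337182)
(x(0.88), y(0.88)) ≈ (1.9975, -1.3372)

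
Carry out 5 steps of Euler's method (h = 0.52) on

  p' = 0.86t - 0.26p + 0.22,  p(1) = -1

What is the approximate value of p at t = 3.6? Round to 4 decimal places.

3.6926

Euler: p_{n+1} = p_n + h·f(t_n, p_n).
t=1.000000, p=-1.000000: f=1.340000 → p ← -1.000000 + 0.52·1.340000 = -0.303200
t=1.520000, p=-0.303200: f=1.606032 → p ← -0.303200 + 0.52·1.606032 = 0.531937
t=2.040000, p=0.531937: f=1.836096 → p ← 0.531937 + 0.52·1.836096 = 1.486707
t=2.560000, p=1.486707: f=2.035056 → p ← 1.486707 + 0.52·2.035056 = 2.544936
t=3.080000, p=2.544936: f=2.207117 → p ← 2.544936 + 0.52·2.207117 = 3.692637
p(3.6) ≈ 3.6926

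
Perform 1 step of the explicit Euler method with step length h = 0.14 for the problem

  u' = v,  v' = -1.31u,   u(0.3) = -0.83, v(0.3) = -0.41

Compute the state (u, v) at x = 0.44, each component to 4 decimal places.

Euler on (u,v): u_{n+1} = u_n + h·u', v_{n+1} = v_n + h·v'.
0.300000: (-0.830000, -0.410000); f=(-0.410000, 1.087300) → (-0.887400, -0.257778)
(u(0.44), v(0.44)) ≈ (-0.8874, -0.2578)

-0.8874, -0.2578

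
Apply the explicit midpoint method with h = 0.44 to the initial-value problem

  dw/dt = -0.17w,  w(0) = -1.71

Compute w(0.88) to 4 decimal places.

Midpoint: k1 = f(t_n, w_n); k2 = f(t_n + h/2, w_n + (h/2)·k1); w_{n+1} = w_n + h·k2.
t=0.000000, w=-1.710000:
  k1 = f(0.000000, -1.710000) = 0.290700
  k2 = f(0.220000, -1.646046) = 0.279828
  w ← -1.710000 + 0.44·0.279828 = -1.586876
t=0.440000, w=-1.586876:
  k1 = f(0.440000, -1.586876) = 0.269769
  k2 = f(0.660000, -1.527527) = 0.259680
  w ← -1.586876 + 0.44·0.259680 = -1.472617
w(0.88) ≈ -1.4726

-1.4726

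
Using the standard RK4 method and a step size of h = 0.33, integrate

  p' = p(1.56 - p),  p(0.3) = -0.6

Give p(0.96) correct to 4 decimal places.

-5.1358

RK4: k1 = f(t_n, p_n); k2 = f(t_n + h/2, p_n + (h/2)·k1); k3 = f(t_n + h/2, p_n + (h/2)·k2); k4 = f(t_n + h, p_n + h·k3); p_{n+1} = p_n + (h/6)·(k1 + 2k2 + 2k3 + k4).
t=0.300000, p=-0.600000:
  k1 = f(0.300000, -0.600000) = -1.296000
  k2 = f(0.465000, -0.813840) = -1.931926
  k3 = f(0.465000, -0.918768) = -2.277412
  k4 = f(0.630000, -1.351546) = -3.935088
  p ← -0.600000 + (0.33/6)·(k1 + 2k2 + 2k3 + k4) = -1.350737
t=0.630000, p=-1.350737:
  k1 = f(0.630000, -1.350737) = -3.931640
  k2 = f(0.795000, -1.999458) = -7.116985
  k3 = f(0.795000, -2.525040) = -10.314886
  k4 = f(0.960000, -4.754649) = -30.023945
  p ← -1.350737 + (0.33/6)·(k1 + 2k2 + 2k3 + k4) = -5.135800
p(0.96) ≈ -5.1358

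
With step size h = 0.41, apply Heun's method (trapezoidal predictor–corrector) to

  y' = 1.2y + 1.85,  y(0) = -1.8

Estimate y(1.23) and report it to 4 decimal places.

Heun: k1 = f(x_n, y_n); k2 = f(x_n + h, y_n + h·k1); y_{n+1} = y_n + (h/2)·(k1 + k2).
x=0.000000, y=-1.800000:
  k1 = f(0.000000, -1.800000) = -0.310000
  k2 = f(0.410000, -1.927100) = -0.462520
  y ← -1.800000 + (0.41/2)·(-0.310000 + (-0.462520)) = -1.958367
x=0.410000, y=-1.958367:
  k1 = f(0.410000, -1.958367) = -0.500040
  k2 = f(0.820000, -2.163383) = -0.746060
  y ← -1.958367 + (0.41/2)·(-0.500040 + (-0.746060)) = -2.213817
x=0.820000, y=-2.213817:
  k1 = f(0.820000, -2.213817) = -0.806580
  k2 = f(1.230000, -2.544515) = -1.203418
  y ← -2.213817 + (0.41/2)·(-0.806580 + (-1.203418)) = -2.625867
y(1.23) ≈ -2.6259

-2.6259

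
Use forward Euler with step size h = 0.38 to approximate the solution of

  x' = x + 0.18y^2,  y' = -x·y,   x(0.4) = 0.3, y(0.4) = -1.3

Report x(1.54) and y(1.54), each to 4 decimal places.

Euler on (x,y): x_{n+1} = x_n + h·x', y_{n+1} = y_n + h·y'.
0.400000: (0.300000, -1.300000); f=(0.604200, 0.390000) → (0.529596, -1.151800)
0.780000: (0.529596, -1.151800); f=(0.768392, 0.609989) → (0.821585, -0.920004)
1.160000: (0.821585, -0.920004); f=(0.973938, 0.755862) → (1.191681, -0.632777)
(x(1.54), y(1.54)) ≈ (1.1917, -0.6328)

1.1917, -0.6328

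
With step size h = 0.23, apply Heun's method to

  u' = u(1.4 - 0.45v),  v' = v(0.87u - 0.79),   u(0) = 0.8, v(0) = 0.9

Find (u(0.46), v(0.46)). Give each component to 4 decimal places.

1.2606, 0.9355

Heun on (u,v): k1 = f(s_n, state_n); k2 = f(s_n + h, state_n + h·k1); state_{n+1} = state_n + (h/2)·(k1 + k2).
0.000000: (0.800000, 0.900000)
  k1 = (0.796000, -0.084600)
  predictor → (0.983080, 0.880542)
  k2 = (0.986773, 0.057481)
  → (1.005019, 0.896881)
0.230000: (1.005019, 0.896881)
  k1 = (1.001404, 0.075667)
  predictor → (1.235342, 0.914285)
  k2 = (1.221224, 0.260340)
  → (1.260621, 0.935522)
(u(0.46), v(0.46)) ≈ (1.2606, 0.9355)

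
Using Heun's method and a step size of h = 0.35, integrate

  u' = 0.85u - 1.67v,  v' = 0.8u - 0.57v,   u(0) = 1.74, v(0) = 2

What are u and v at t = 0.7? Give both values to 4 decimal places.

-0.0020, 1.7522

Heun on (u,v): k1 = f(t_n, state_n); k2 = f(t_n + h, state_n + h·k1); state_{n+1} = state_n + (h/2)·(k1 + k2).
0.000000: (1.740000, 2.000000)
  k1 = (-1.861000, 0.252000)
  predictor → (1.088650, 2.088200)
  k2 = (-2.561942, -0.319354)
  → (0.965985, 1.988213)
0.350000: (0.965985, 1.988213)
  k1 = (-2.499228, -0.360493)
  predictor → (0.091255, 1.862040)
  k2 = (-3.032040, -0.988359)
  → (-0.001987, 1.752164)
(u(0.7), v(0.7)) ≈ (-0.0020, 1.7522)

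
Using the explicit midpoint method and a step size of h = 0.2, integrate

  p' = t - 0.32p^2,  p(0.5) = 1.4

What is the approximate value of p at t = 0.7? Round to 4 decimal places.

1.3968

Midpoint: k1 = f(t_n, p_n); k2 = f(t_n + h/2, p_n + (h/2)·k1); p_{n+1} = p_n + h·k2.
t=0.500000, p=1.400000:
  k1 = f(0.500000, 1.400000) = -0.127200
  k2 = f(0.600000, 1.387280) = -0.015855
  p ← 1.400000 + 0.2·(-0.015855) = 1.396829
p(0.7) ≈ 1.3968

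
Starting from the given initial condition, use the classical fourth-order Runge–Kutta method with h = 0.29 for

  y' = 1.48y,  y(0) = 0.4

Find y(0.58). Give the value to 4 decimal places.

RK4: k1 = f(x_n, y_n); k2 = f(x_n + h/2, y_n + (h/2)·k1); k3 = f(x_n + h/2, y_n + (h/2)·k2); k4 = f(x_n + h, y_n + h·k3); y_{n+1} = y_n + (h/6)·(k1 + 2k2 + 2k3 + k4).
x=0.000000, y=0.400000:
  k1 = f(0.000000, 0.400000) = 0.592000
  k2 = f(0.145000, 0.485840) = 0.719043
  k3 = f(0.145000, 0.504261) = 0.746307
  k4 = f(0.290000, 0.616429) = 0.912315
  y ← 0.400000 + (0.29/6)·(k1 + 2k2 + 2k3 + k4) = 0.614359
x=0.290000, y=0.614359:
  k1 = f(0.290000, 0.614359) = 0.909251
  k2 = f(0.435000, 0.746200) = 1.104377
  k3 = f(0.435000, 0.774494) = 1.146251
  k4 = f(0.580000, 0.946772) = 1.401222
  y ← 0.614359 + (0.29/6)·(k1 + 2k2 + 2k3 + k4) = 0.943593
y(0.58) ≈ 0.9436

0.9436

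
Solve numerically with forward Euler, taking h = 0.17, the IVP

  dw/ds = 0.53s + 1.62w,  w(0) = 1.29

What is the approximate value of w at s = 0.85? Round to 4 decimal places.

Euler: w_{n+1} = w_n + h·f(s_n, w_n).
s=0.000000, w=1.290000: f=2.089800 → w ← 1.290000 + 0.17·2.089800 = 1.645266
s=0.170000, w=1.645266: f=2.755431 → w ← 1.645266 + 0.17·2.755431 = 2.113689
s=0.340000, w=2.113689: f=3.604377 → w ← 2.113689 + 0.17·3.604377 = 2.726433
s=0.510000, w=2.726433: f=4.687122 → w ← 2.726433 + 0.17·4.687122 = 3.523244
s=0.680000, w=3.523244: f=6.068055 → w ← 3.523244 + 0.17·6.068055 = 4.554813
w(0.85) ≈ 4.5548

4.5548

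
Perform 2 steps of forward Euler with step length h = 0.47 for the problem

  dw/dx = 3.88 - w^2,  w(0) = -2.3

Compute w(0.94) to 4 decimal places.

Euler: w_{n+1} = w_n + h·f(x_n, w_n).
x=0.000000, w=-2.300000: f=-1.410000 → w ← -2.300000 + 0.47·(-1.410000) = -2.962700
x=0.470000, w=-2.962700: f=-4.897591 → w ← -2.962700 + 0.47·(-4.897591) = -5.264568
w(0.94) ≈ -5.2646

-5.2646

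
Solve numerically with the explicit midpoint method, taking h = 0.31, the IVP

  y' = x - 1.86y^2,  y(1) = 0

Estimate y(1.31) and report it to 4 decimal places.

0.3442

Midpoint: k1 = f(x_n, y_n); k2 = f(x_n + h/2, y_n + (h/2)·k1); y_{n+1} = y_n + h·k2.
x=1.000000, y=0.000000:
  k1 = f(1.000000, 0.000000) = 1.000000
  k2 = f(1.155000, 0.155000) = 1.110313
  y ← 0.000000 + 0.31·1.110313 = 0.344197
y(1.31) ≈ 0.3442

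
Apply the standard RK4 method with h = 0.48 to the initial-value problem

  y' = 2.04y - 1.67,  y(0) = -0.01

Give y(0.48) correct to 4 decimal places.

RK4: k1 = f(x_n, y_n); k2 = f(x_n + h/2, y_n + (h/2)·k1); k3 = f(x_n + h/2, y_n + (h/2)·k2); k4 = f(x_n + h, y_n + h·k3); y_{n+1} = y_n + (h/6)·(k1 + 2k2 + 2k3 + k4).
x=0.000000, y=-0.010000:
  k1 = f(0.000000, -0.010000) = -1.690400
  k2 = f(0.240000, -0.415696) = -2.518020
  k3 = f(0.240000, -0.614325) = -2.923223
  k4 = f(0.480000, -1.413147) = -4.552819
  y ← -0.010000 + (0.48/6)·(k1 + 2k2 + 2k3 + k4) = -1.380056
y(0.48) ≈ -1.3801

-1.3801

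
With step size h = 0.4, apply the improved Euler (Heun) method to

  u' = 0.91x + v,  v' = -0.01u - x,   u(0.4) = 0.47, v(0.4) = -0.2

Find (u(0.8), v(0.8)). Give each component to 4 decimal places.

Heun on (u,v): k1 = f(x_n, state_n); k2 = f(x_n + h, state_n + h·k1); state_{n+1} = state_n + (h/2)·(k1 + k2).
0.400000: (0.470000, -0.200000)
  k1 = (0.164000, -0.404700)
  predictor → (0.535600, -0.361880)
  k2 = (0.366120, -0.805356)
  → (0.576024, -0.442011)
(u(0.8), v(0.8)) ≈ (0.5760, -0.4420)

0.5760, -0.4420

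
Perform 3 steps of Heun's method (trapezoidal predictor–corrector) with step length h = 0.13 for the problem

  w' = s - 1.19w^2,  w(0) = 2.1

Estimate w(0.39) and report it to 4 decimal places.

Heun: k1 = f(s_n, w_n); k2 = f(s_n + h, w_n + h·k1); w_{n+1} = w_n + (h/2)·(k1 + k2).
s=0.000000, w=2.100000:
  k1 = f(0.000000, 2.100000) = -5.247900
  k2 = f(0.130000, 1.417773) = -2.261996
  w ← 2.100000 + (0.13/2)·(-5.247900 + (-2.261996)) = 1.611857
s=0.130000, w=1.611857:
  k1 = f(0.130000, 1.611857) = -2.961718
  k2 = f(0.260000, 1.226833) = -1.531093
  w ← 1.611857 + (0.13/2)·(-2.961718 + (-1.531093)) = 1.319824
s=0.260000, w=1.319824:
  k1 = f(0.260000, 1.319824) = -1.812903
  k2 = f(0.390000, 1.084147) = -1.008695
  w ← 1.319824 + (0.13/2)·(-1.812903 + (-1.008695)) = 1.136420
w(0.39) ≈ 1.1364

1.1364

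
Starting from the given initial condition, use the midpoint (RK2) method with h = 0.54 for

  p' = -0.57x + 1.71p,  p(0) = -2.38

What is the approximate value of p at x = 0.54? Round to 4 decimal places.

-5.6755

Midpoint: k1 = f(x_n, p_n); k2 = f(x_n + h/2, p_n + (h/2)·k1); p_{n+1} = p_n + h·k2.
x=0.000000, p=-2.380000:
  k1 = f(0.000000, -2.380000) = -4.069800
  k2 = f(0.270000, -3.478846) = -6.102727
  p ← -2.380000 + 0.54·(-6.102727) = -5.675472
p(0.54) ≈ -5.6755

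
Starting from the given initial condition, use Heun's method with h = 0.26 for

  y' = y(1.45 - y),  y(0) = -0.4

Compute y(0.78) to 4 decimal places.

Heun: k1 = f(t_n, y_n); k2 = f(t_n + h, y_n + h·k1); y_{n+1} = y_n + (h/2)·(k1 + k2).
t=0.000000, y=-0.400000:
  k1 = f(0.000000, -0.400000) = -0.740000
  k2 = f(0.260000, -0.592400) = -1.209918
  y ← -0.400000 + (0.26/2)·(-0.740000 + (-1.209918)) = -0.653489
t=0.260000, y=-0.653489:
  k1 = f(0.260000, -0.653489) = -1.374608
  k2 = f(0.520000, -1.010887) = -2.487680
  y ← -0.653489 + (0.26/2)·(-1.374608 + (-2.487680)) = -1.155587
t=0.520000, y=-1.155587:
  k1 = f(0.520000, -1.155587) = -3.010981
  k2 = f(0.780000, -1.938442) = -6.568297
  y ← -1.155587 + (0.26/2)·(-3.010981 + (-6.568297)) = -2.400893
y(0.78) ≈ -2.4009

-2.4009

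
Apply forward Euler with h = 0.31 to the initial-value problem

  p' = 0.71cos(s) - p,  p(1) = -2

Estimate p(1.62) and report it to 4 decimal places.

Euler: p_{n+1} = p_n + h·f(s_n, p_n).
s=1.000000, p=-2.000000: f=2.383615 → p ← -2.000000 + 0.31·2.383615 = -1.261079
s=1.310000, p=-1.261079: f=1.444153 → p ← -1.261079 + 0.31·1.444153 = -0.813392
p(1.62) ≈ -0.8134

-0.8134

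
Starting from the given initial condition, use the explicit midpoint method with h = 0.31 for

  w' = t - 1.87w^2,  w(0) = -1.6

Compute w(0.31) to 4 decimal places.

Midpoint: k1 = f(t_n, w_n); k2 = f(t_n + h/2, w_n + (h/2)·k1); w_{n+1} = w_n + h·k2.
t=0.000000, w=-1.600000:
  k1 = f(0.000000, -1.600000) = -4.787200
  k2 = f(0.155000, -2.342016) = -10.102023
  w ← -1.600000 + 0.31·(-10.102023) = -4.731627
w(0.31) ≈ -4.7316

-4.7316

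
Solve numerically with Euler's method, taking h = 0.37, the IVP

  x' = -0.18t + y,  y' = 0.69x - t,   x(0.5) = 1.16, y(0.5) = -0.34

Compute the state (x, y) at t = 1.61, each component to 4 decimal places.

Euler on (x,y): x_{n+1} = x_n + h·x', y_{n+1} = y_n + h·y'.
0.500000: (1.160000, -0.340000); f=(-0.430000, 0.300400) → (1.000900, -0.228852)
0.870000: (1.000900, -0.228852); f=(-0.385452, -0.179379) → (0.858283, -0.295222)
1.240000: (0.858283, -0.295222); f=(-0.518422, -0.647785) → (0.666467, -0.534903)
(x(1.61), y(1.61)) ≈ (0.6665, -0.5349)

0.6665, -0.5349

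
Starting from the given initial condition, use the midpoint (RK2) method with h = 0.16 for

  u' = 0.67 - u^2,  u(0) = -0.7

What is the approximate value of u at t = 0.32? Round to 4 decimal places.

-0.6284

Midpoint: k1 = f(t_n, u_n); k2 = f(t_n + h/2, u_n + (h/2)·k1); u_{n+1} = u_n + h·k2.
t=0.000000, u=-0.700000:
  k1 = f(0.000000, -0.700000) = 0.180000
  k2 = f(0.080000, -0.685600) = 0.199953
  u ← -0.700000 + 0.16·0.199953 = -0.668008
t=0.160000, u=-0.668008:
  k1 = f(0.160000, -0.668008) = 0.223766
  k2 = f(0.240000, -0.650106) = 0.247362
  u ← -0.668008 + 0.16·0.247362 = -0.628430
u(0.32) ≈ -0.6284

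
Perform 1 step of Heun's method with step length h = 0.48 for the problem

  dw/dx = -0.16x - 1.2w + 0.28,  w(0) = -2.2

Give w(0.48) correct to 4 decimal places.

Heun: k1 = f(x_n, w_n); k2 = f(x_n + h, w_n + h·k1); w_{n+1} = w_n + (h/2)·(k1 + k2).
x=0.000000, w=-2.200000:
  k1 = f(0.000000, -2.200000) = 2.920000
  k2 = f(0.480000, -0.798400) = 1.161280
  w ← -2.200000 + (0.48/2)·(2.920000 + 1.161280) = -1.220493
w(0.48) ≈ -1.2205

-1.2205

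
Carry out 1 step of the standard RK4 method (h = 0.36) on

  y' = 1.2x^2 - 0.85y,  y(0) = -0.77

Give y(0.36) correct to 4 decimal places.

-0.5497

RK4: k1 = f(x_n, y_n); k2 = f(x_n + h/2, y_n + (h/2)·k1); k3 = f(x_n + h/2, y_n + (h/2)·k2); k4 = f(x_n + h, y_n + h·k3); y_{n+1} = y_n + (h/6)·(k1 + 2k2 + 2k3 + k4).
x=0.000000, y=-0.770000:
  k1 = f(0.000000, -0.770000) = 0.654500
  k2 = f(0.180000, -0.652190) = 0.593242
  k3 = f(0.180000, -0.663217) = 0.602614
  k4 = f(0.360000, -0.553059) = 0.625620
  y ← -0.770000 + (0.36/6)·(k1 + 2k2 + 2k3 + k4) = -0.549690
y(0.36) ≈ -0.5497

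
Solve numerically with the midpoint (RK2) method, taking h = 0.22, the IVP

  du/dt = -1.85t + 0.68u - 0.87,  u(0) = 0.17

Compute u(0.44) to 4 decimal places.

-0.4084

Midpoint: k1 = f(t_n, u_n); k2 = f(t_n + h/2, u_n + (h/2)·k1); u_{n+1} = u_n + h·k2.
t=0.000000, u=0.170000:
  k1 = f(0.000000, 0.170000) = -0.754400
  k2 = f(0.110000, 0.087016) = -1.014329
  u ← 0.170000 + 0.22·(-1.014329) = -0.053152
t=0.220000, u=-0.053152:
  k1 = f(0.220000, -0.053152) = -1.313144
  k2 = f(0.330000, -0.197598) = -1.614867
  u ← -0.053152 + 0.22·(-1.614867) = -0.408423
u(0.44) ≈ -0.4084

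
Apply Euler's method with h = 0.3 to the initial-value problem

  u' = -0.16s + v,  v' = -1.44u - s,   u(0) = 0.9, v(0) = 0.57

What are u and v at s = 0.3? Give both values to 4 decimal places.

1.0710, 0.1812

Euler on (u,v): u_{n+1} = u_n + h·u', v_{n+1} = v_n + h·v'.
0.000000: (0.900000, 0.570000); f=(0.570000, -1.296000) → (1.071000, 0.181200)
(u(0.3), v(0.3)) ≈ (1.0710, 0.1812)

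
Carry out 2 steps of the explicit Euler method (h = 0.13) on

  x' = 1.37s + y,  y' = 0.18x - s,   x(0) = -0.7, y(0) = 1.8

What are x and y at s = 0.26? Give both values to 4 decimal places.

-0.2110, 1.7558

Euler on (x,y): x_{n+1} = x_n + h·x', y_{n+1} = y_n + h·y'.
0.000000: (-0.700000, 1.800000); f=(1.800000, -0.126000) → (-0.466000, 1.783620)
0.130000: (-0.466000, 1.783620); f=(1.961720, -0.213880) → (-0.210976, 1.755816)
(x(0.26), y(0.26)) ≈ (-0.2110, 1.7558)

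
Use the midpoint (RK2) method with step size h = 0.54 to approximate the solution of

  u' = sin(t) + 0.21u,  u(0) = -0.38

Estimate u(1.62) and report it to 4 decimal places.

0.6565

Midpoint: k1 = f(t_n, u_n); k2 = f(t_n + h/2, u_n + (h/2)·k1); u_{n+1} = u_n + h·k2.
t=0.000000, u=-0.380000:
  k1 = f(0.000000, -0.380000) = -0.079800
  k2 = f(0.270000, -0.401546) = 0.182407
  u ← -0.380000 + 0.54·0.182407 = -0.281500
t=0.540000, u=-0.281500:
  k1 = f(0.540000, -0.281500) = 0.455021
  k2 = f(0.810000, -0.158645) = 0.690972
  u ← -0.281500 + 0.54·0.690972 = 0.091624
t=1.080000, u=0.091624:
  k1 = f(1.080000, 0.091624) = 0.901199
  k2 = f(1.350000, 0.334948) = 1.046062
  u ← 0.091624 + 0.54·1.046062 = 0.656498
u(1.62) ≈ 0.6565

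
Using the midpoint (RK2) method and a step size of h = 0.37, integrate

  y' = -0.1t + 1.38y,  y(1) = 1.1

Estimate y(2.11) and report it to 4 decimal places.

Midpoint: k1 = f(t_n, y_n); k2 = f(t_n + h/2, y_n + (h/2)·k1); y_{n+1} = y_n + h·k2.
t=1.000000, y=1.100000:
  k1 = f(1.000000, 1.100000) = 1.418000
  k2 = f(1.185000, 1.362330) = 1.761515
  y ← 1.100000 + 0.37·1.761515 = 1.751761
t=1.370000, y=1.751761:
  k1 = f(1.370000, 1.751761) = 2.280430
  k2 = f(1.555000, 2.173640) = 2.844123
  y ← 1.751761 + 0.37·2.844123 = 2.804086
t=1.740000, y=2.804086:
  k1 = f(1.740000, 2.804086) = 3.695639
  k2 = f(1.925000, 3.487780) = 4.620636
  y ← 2.804086 + 0.37·4.620636 = 4.513722
y(2.11) ≈ 4.5137

4.5137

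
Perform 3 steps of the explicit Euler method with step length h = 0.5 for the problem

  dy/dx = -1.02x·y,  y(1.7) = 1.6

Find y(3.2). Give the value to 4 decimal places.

Euler: y_{n+1} = y_n + h·f(x_n, y_n).
x=1.700000, y=1.600000: f=-2.774400 → y ← 1.600000 + 0.5·(-2.774400) = 0.212800
x=2.200000, y=0.212800: f=-0.477523 → y ← 0.212800 + 0.5·(-0.477523) = -0.025962
x=2.700000, y=-0.025962: f=0.071498 → y ← -0.025962 + 0.5·0.071498 = 0.009788
y(3.2) ≈ 0.0098

0.0098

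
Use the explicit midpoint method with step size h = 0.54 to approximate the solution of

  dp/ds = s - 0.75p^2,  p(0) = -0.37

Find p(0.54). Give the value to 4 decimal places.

-0.2883

Midpoint: k1 = f(s_n, p_n); k2 = f(s_n + h/2, p_n + (h/2)·k1); p_{n+1} = p_n + h·k2.
s=0.000000, p=-0.370000:
  k1 = f(0.000000, -0.370000) = -0.102675
  k2 = f(0.270000, -0.397722) = 0.151363
  p ← -0.370000 + 0.54·0.151363 = -0.288264
p(0.54) ≈ -0.2883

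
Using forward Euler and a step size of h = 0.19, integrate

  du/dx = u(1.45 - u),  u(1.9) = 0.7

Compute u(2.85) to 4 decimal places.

1.1550

Euler: u_{n+1} = u_n + h·f(x_n, u_n).
x=1.900000, u=0.700000: f=0.525000 → u ← 0.700000 + 0.19·0.525000 = 0.799750
x=2.090000, u=0.799750: f=0.520037 → u ← 0.799750 + 0.19·0.520037 = 0.898557
x=2.280000, u=0.898557: f=0.495503 → u ← 0.898557 + 0.19·0.495503 = 0.992703
x=2.470000, u=0.992703: f=0.453960 → u ← 0.992703 + 0.19·0.453960 = 1.078955
x=2.660000, u=1.078955: f=0.400341 → u ← 1.078955 + 0.19·0.400341 = 1.155020
u(2.85) ≈ 1.1550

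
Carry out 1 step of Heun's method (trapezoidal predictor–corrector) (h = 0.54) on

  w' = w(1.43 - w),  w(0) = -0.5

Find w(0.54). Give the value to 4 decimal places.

Heun: k1 = f(s_n, w_n); k2 = f(s_n + h, w_n + h·k1); w_{n+1} = w_n + (h/2)·(k1 + k2).
s=0.000000, w=-0.500000:
  k1 = f(0.000000, -0.500000) = -0.965000
  k2 = f(0.540000, -1.021100) = -2.502818
  w ← -0.500000 + (0.54/2)·(-0.965000 + (-2.502818)) = -1.436311
w(0.54) ≈ -1.4363

-1.4363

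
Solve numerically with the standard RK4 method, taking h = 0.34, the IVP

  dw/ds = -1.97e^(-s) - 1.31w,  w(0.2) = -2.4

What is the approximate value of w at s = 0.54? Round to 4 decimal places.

RK4: k1 = f(s_n, w_n); k2 = f(s_n + h/2, w_n + (h/2)·k1); k3 = f(s_n + h/2, w_n + (h/2)·k2); k4 = f(s_n + h, w_n + h·k3); w_{n+1} = w_n + (h/6)·(k1 + 2k2 + 2k3 + k4).
s=0.200000, w=-2.400000:
  k1 = f(0.200000, -2.400000) = 1.531100
  k2 = f(0.370000, -2.139713) = 1.442277
  k3 = f(0.370000, -2.154813) = 1.462058
  k4 = f(0.540000, -1.902900) = 1.344785
  w ← -2.400000 + (0.34/6)·(k1 + 2k2 + 2k3 + k4) = -1.907875
w(0.54) ≈ -1.9079

-1.9079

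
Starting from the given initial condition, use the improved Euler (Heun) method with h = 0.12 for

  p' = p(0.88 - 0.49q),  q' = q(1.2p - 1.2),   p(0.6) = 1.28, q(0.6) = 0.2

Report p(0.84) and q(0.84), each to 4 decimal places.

1.5420, 0.2247

Heun on (p,q): k1 = f(x_n, state_n); k2 = f(x_n + h, state_n + h·k1); state_{n+1} = state_n + (h/2)·(k1 + k2).
0.600000: (1.280000, 0.200000)
  k1 = (1.000960, 0.067200)
  predictor → (1.400115, 0.208064)
  k2 = (1.089358, 0.099899)
  → (1.405419, 0.210026)
0.720000: (1.405419, 0.210026)
  k1 = (1.092133, 0.102178)
  predictor → (1.536475, 0.222287)
  k2 = (1.184744, 0.143102)
  → (1.542032, 0.224743)
(p(0.84), q(0.84)) ≈ (1.5420, 0.2247)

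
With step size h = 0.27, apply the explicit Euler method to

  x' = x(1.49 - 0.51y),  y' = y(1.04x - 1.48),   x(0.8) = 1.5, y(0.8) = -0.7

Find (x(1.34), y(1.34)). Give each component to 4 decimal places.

3.3738, -0.8808

Euler on (x,y): x_{n+1} = x_n + h·x', y_{n+1} = y_n + h·y'.
0.800000: (1.500000, -0.700000); f=(2.770500, -0.056000) → (2.248035, -0.715120)
1.070000: (2.248035, -0.715120); f=(4.169456, -0.613542) → (3.373788, -0.880776)
(x(1.34), y(1.34)) ≈ (3.3738, -0.8808)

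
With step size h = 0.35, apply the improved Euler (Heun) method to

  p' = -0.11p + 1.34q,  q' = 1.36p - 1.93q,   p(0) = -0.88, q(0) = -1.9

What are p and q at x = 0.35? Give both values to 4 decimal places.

-1.5180, -1.5315

Heun on (p,q): k1 = f(x_n, state_n); k2 = f(x_n + h, state_n + h·k1); state_{n+1} = state_n + (h/2)·(k1 + k2).
0.000000: (-0.880000, -1.900000)
  k1 = (-2.449200, 2.470200)
  predictor → (-1.737220, -1.035430)
  k2 = (-1.196382, -0.364239)
  → (-1.517977, -1.531457)
(p(0.35), q(0.35)) ≈ (-1.5180, -1.5315)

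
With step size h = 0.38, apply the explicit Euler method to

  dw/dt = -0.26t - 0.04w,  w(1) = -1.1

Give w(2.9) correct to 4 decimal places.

Euler: w_{n+1} = w_n + h·f(t_n, w_n).
t=1.000000, w=-1.100000: f=-0.216000 → w ← -1.100000 + 0.38·(-0.216000) = -1.182080
t=1.380000, w=-1.182080: f=-0.311517 → w ← -1.182080 + 0.38·(-0.311517) = -1.300456
t=1.760000, w=-1.300456: f=-0.405582 → w ← -1.300456 + 0.38·(-0.405582) = -1.454577
t=2.140000, w=-1.454577: f=-0.498217 → w ← -1.454577 + 0.38·(-0.498217) = -1.643900
t=2.520000, w=-1.643900: f=-0.589444 → w ← -1.643900 + 0.38·(-0.589444) = -1.867889
w(2.9) ≈ -1.8679

-1.8679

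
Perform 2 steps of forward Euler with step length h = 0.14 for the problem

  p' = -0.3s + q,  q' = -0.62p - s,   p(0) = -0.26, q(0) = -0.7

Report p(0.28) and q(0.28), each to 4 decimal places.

-0.4587, -0.6660

Euler on (p,q): p_{n+1} = p_n + h·p', q_{n+1} = q_n + h·q'.
0.000000: (-0.260000, -0.700000); f=(-0.700000, 0.161200) → (-0.358000, -0.677432)
0.140000: (-0.358000, -0.677432); f=(-0.719432, 0.081960) → (-0.458720, -0.665958)
(p(0.28), q(0.28)) ≈ (-0.4587, -0.6660)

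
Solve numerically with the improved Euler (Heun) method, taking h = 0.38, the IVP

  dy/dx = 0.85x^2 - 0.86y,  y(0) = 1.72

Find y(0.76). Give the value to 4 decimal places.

1.0340

Heun: k1 = f(x_n, y_n); k2 = f(x_n + h, y_n + h·k1); y_{n+1} = y_n + (h/2)·(k1 + k2).
x=0.000000, y=1.720000:
  k1 = f(0.000000, 1.720000) = -1.479200
  k2 = f(0.380000, 1.157904) = -0.873057
  y ← 1.720000 + (0.38/2)·(-1.479200 + (-0.873057)) = 1.273071
x=0.380000, y=1.273071:
  k1 = f(0.380000, 1.273071) = -0.972101
  k2 = f(0.760000, 0.903673) = -0.286198
  y ← 1.273071 + (0.38/2)·(-0.972101 + (-0.286198)) = 1.033994
y(0.76) ≈ 1.0340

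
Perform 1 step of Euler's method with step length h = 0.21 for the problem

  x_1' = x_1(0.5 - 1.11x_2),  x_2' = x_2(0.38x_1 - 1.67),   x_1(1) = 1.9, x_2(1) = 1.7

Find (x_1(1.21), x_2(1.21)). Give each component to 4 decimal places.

Euler on (x_1,x_2): x_1_{n+1} = x_1_n + h·x_1', x_2_{n+1} = x_2_n + h·x_2'.
1.000000: (1.900000, 1.700000); f=(-2.635300, -1.611600) → (1.346587, 1.361564)
(x_1(1.21), x_2(1.21)) ≈ (1.3466, 1.3616)

1.3466, 1.3616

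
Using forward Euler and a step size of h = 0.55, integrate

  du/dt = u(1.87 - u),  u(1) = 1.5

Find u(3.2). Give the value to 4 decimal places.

Euler: u_{n+1} = u_n + h·f(t_n, u_n).
t=1.000000, u=1.500000: f=0.555000 → u ← 1.500000 + 0.55·0.555000 = 1.805250
t=1.550000, u=1.805250: f=0.116890 → u ← 1.805250 + 0.55·0.116890 = 1.869539
t=2.100000, u=1.869539: f=0.000861 → u ← 1.869539 + 0.55·0.000861 = 1.870013
t=2.650000, u=1.870013: f=-0.000024 → u ← 1.870013 + 0.55·(-0.000024) = 1.870000
u(3.2) ≈ 1.8700

1.8700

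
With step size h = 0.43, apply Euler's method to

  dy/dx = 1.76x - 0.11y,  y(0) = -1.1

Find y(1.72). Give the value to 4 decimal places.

0.9855

Euler: y_{n+1} = y_n + h·f(x_n, y_n).
x=0.000000, y=-1.100000: f=0.121000 → y ← -1.100000 + 0.43·0.121000 = -1.047970
x=0.430000, y=-1.047970: f=0.872077 → y ← -1.047970 + 0.43·0.872077 = -0.672977
x=0.860000, y=-0.672977: f=1.587627 → y ← -0.672977 + 0.43·1.587627 = 0.009703
x=1.290000, y=0.009703: f=2.269333 → y ← 0.009703 + 0.43·2.269333 = 0.985516
y(1.72) ≈ 0.9855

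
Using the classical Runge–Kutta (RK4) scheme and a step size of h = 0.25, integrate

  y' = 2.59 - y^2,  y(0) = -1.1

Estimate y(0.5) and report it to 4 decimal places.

RK4: k1 = f(x_n, y_n); k2 = f(x_n + h/2, y_n + (h/2)·k1); k3 = f(x_n + h/2, y_n + (h/2)·k2); k4 = f(x_n + h, y_n + h·k3); y_{n+1} = y_n + (h/6)·(k1 + 2k2 + 2k3 + k4).
x=0.000000, y=-1.100000:
  k1 = f(0.000000, -1.100000) = 1.380000
  k2 = f(0.125000, -0.927500) = 1.729744
  k3 = f(0.125000, -0.883782) = 1.808929
  k4 = f(0.250000, -0.647768) = 2.170397
  y ← -1.100000 + (0.25/6)·(k1 + 2k2 + 2k3 + k4) = -0.657177
x=0.250000, y=-0.657177:
  k1 = f(0.250000, -0.657177) = 2.158118
  k2 = f(0.375000, -0.387413) = 2.439911
  k3 = f(0.375000, -0.352188) = 2.465963
  k4 = f(0.500000, -0.040687) = 2.588345
  y ← -0.657177 + (0.25/6)·(k1 + 2k2 + 2k3 + k4) = -0.050585
y(0.5) ≈ -0.0506

-0.0506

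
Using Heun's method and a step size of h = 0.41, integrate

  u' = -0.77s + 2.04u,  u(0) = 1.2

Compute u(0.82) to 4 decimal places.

Heun: k1 = f(s_n, u_n); k2 = f(s_n + h, u_n + h·k1); u_{n+1} = u_n + (h/2)·(k1 + k2).
s=0.000000, u=1.200000:
  k1 = f(0.000000, 1.200000) = 2.448000
  k2 = f(0.410000, 2.203680) = 4.179807
  u ← 1.200000 + (0.41/2)·(2.448000 + 4.179807) = 2.558700
s=0.410000, u=2.558700:
  k1 = f(0.410000, 2.558700) = 4.904049
  k2 = f(0.820000, 4.569361) = 8.690096
  u ← 2.558700 + (0.41/2)·(4.904049 + 8.690096) = 5.345500
u(0.82) ≈ 5.3455

5.3455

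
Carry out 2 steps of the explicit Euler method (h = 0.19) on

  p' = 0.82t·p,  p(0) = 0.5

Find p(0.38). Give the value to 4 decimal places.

Euler: p_{n+1} = p_n + h·f(t_n, p_n).
t=0.000000, p=0.500000: f=0.000000 → p ← 0.500000 + 0.19·0.000000 = 0.500000
t=0.190000, p=0.500000: f=0.077900 → p ← 0.500000 + 0.19·0.077900 = 0.514801
p(0.38) ≈ 0.5148

0.5148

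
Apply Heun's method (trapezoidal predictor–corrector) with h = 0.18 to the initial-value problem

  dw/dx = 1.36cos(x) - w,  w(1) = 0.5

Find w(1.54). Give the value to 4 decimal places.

Heun: k1 = f(x_n, w_n); k2 = f(x_n + h, w_n + h·k1); w_{n+1} = w_n + (h/2)·(k1 + k2).
x=1.000000, w=0.500000:
  k1 = f(1.000000, 0.500000) = 0.234811
  k2 = f(1.180000, 0.542266) = -0.024208
  w ← 0.500000 + (0.18/2)·(0.234811 + (-0.024208)) = 0.518954
x=1.180000, w=0.518954:
  k1 = f(1.180000, 0.518954) = -0.000896
  k2 = f(1.360000, 0.518793) = -0.234228
  w ← 0.518954 + (0.18/2)·(-0.000896 + (-0.234228)) = 0.497793
x=1.360000, w=0.497793:
  k1 = f(1.360000, 0.497793) = -0.213228
  k2 = f(1.540000, 0.459412) = -0.417536
  w ← 0.497793 + (0.18/2)·(-0.213228 + (-0.417536)) = 0.441024
w(1.54) ≈ 0.4410

0.4410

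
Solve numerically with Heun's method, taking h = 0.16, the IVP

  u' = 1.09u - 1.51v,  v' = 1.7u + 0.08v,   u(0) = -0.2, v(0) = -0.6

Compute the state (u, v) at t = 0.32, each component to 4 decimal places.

Heun on (u,v): k1 = f(t_n, state_n); k2 = f(t_n + h, state_n + h·k1); state_{n+1} = state_n + (h/2)·(k1 + k2).
0.000000: (-0.200000, -0.600000)
  k1 = (0.688000, -0.388000)
  predictor → (-0.089920, -0.662080)
  k2 = (0.901728, -0.205830)
  → (-0.072822, -0.647506)
0.160000: (-0.072822, -0.647506)
  k1 = (0.898359, -0.175598)
  predictor → (0.070916, -0.675602)
  k2 = (1.097457, 0.066508)
  → (0.086844, -0.656234)
(u(0.32), v(0.32)) ≈ (0.0868, -0.6562)

0.0868, -0.6562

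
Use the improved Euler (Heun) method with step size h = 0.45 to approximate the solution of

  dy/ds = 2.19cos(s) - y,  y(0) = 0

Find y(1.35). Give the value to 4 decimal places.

Heun: k1 = f(s_n, y_n); k2 = f(s_n + h, y_n + h·k1); y_{n+1} = y_n + (h/2)·(k1 + k2).
s=0.000000, y=0.000000:
  k1 = f(0.000000, 0.000000) = 2.190000
  k2 = f(0.450000, 0.985500) = 0.986479
  y ← 0.000000 + (0.45/2)·(2.190000 + 0.986479) = 0.714708
s=0.450000, y=0.714708:
  k1 = f(0.450000, 0.714708) = 1.257271
  k2 = f(0.900000, 1.280480) = 0.080846
  y ← 0.714708 + (0.45/2)·(1.257271 + 0.080846) = 1.015784
s=0.900000, y=1.015784:
  k1 = f(0.900000, 1.015784) = 0.345542
  k2 = f(1.350000, 1.171278) = -0.691653
  y ← 1.015784 + (0.45/2)·(0.345542 + (-0.691653)) = 0.937909
y(1.35) ≈ 0.9379

0.9379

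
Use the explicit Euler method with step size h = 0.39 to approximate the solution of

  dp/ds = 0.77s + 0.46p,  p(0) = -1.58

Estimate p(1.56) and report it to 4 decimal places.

-2.2665

Euler: p_{n+1} = p_n + h·f(s_n, p_n).
s=0.000000, p=-1.580000: f=-0.726800 → p ← -1.580000 + 0.39·(-0.726800) = -1.863452
s=0.390000, p=-1.863452: f=-0.556888 → p ← -1.863452 + 0.39·(-0.556888) = -2.080638
s=0.780000, p=-2.080638: f=-0.356494 → p ← -2.080638 + 0.39·(-0.356494) = -2.219671
s=1.170000, p=-2.219671: f=-0.120149 → p ← -2.219671 + 0.39·(-0.120149) = -2.266529
p(1.56) ≈ -2.2665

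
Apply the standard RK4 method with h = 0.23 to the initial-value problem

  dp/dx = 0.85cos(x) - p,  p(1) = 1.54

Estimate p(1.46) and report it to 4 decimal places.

1.0708

RK4: k1 = f(x_n, p_n); k2 = f(x_n + h/2, p_n + (h/2)·k1); k3 = f(x_n + h/2, p_n + (h/2)·k2); k4 = f(x_n + h, p_n + h·k3); p_{n+1} = p_n + (h/6)·(k1 + 2k2 + 2k3 + k4).
x=1.000000, p=1.540000:
  k1 = f(1.000000, 1.540000) = -1.080743
  k2 = f(1.115000, 1.415715) = -1.041564
  k3 = f(1.115000, 1.420220) = -1.046069
  k4 = f(1.230000, 1.299404) = -1.015302
  p ← 1.540000 + (0.23/6)·(k1 + 2k2 + 2k3 + k4) = 1.299600
x=1.230000, p=1.299600:
  k1 = f(1.230000, 1.299600) = -1.015498
  k2 = f(1.345000, 1.182818) = -0.992517
  k3 = f(1.345000, 1.185460) = -0.995160
  k4 = f(1.460000, 1.070713) = -0.976729
  p ← 1.299600 + (0.23/6)·(k1 + 2k2 + 2k3 + k4) = 1.070842
p(1.46) ≈ 1.0708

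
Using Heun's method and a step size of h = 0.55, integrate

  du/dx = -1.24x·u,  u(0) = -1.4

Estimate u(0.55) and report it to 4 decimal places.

Heun: k1 = f(x_n, u_n); k2 = f(x_n + h, u_n + h·k1); u_{n+1} = u_n + (h/2)·(k1 + k2).
x=0.000000, u=-1.400000:
  k1 = f(0.000000, -1.400000) = 0.000000
  k2 = f(0.550000, -1.400000) = 0.954800
  u ← -1.400000 + (0.55/2)·(0.000000 + 0.954800) = -1.137430
u(0.55) ≈ -1.1374

-1.1374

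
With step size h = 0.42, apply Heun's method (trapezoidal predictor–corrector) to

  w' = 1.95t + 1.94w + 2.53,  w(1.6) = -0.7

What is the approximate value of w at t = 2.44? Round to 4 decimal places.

8.3087

Heun: k1 = f(t_n, w_n); k2 = f(t_n + h, w_n + h·k1); w_{n+1} = w_n + (h/2)·(k1 + k2).
t=1.600000, w=-0.700000:
  k1 = f(1.600000, -0.700000) = 4.292000
  k2 = f(2.020000, 1.102640) = 8.608122
  w ← -0.700000 + (0.42/2)·(4.292000 + 8.608122) = 2.009026
t=2.020000, w=2.009026:
  k1 = f(2.020000, 2.009026) = 10.366510
  k2 = f(2.440000, 6.362960) = 19.632142
  w ← 2.009026 + (0.42/2)·(10.366510 + 19.632142) = 8.308742
w(2.44) ≈ 8.3087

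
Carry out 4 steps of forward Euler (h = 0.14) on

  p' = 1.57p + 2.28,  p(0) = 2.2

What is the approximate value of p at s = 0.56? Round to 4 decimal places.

6.6334

Euler: p_{n+1} = p_n + h·f(s_n, p_n).
s=0.000000, p=2.200000: f=5.734000 → p ← 2.200000 + 0.14·5.734000 = 3.002760
s=0.140000, p=3.002760: f=6.994333 → p ← 3.002760 + 0.14·6.994333 = 3.981967
s=0.280000, p=3.981967: f=8.531688 → p ← 3.981967 + 0.14·8.531688 = 5.176403
s=0.420000, p=5.176403: f=10.406953 → p ← 5.176403 + 0.14·10.406953 = 6.633376
p(0.56) ≈ 6.6334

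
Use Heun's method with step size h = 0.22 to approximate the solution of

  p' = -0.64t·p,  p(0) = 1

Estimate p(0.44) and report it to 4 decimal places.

0.9397

Heun: k1 = f(t_n, p_n); k2 = f(t_n + h, p_n + h·k1); p_{n+1} = p_n + (h/2)·(k1 + k2).
t=0.000000, p=1.000000:
  k1 = f(0.000000, 1.000000) = 0.000000
  k2 = f(0.220000, 1.000000) = -0.140800
  p ← 1.000000 + (0.22/2)·(0.000000 + (-0.140800)) = 0.984512
t=0.220000, p=0.984512:
  k1 = f(0.220000, 0.984512) = -0.138619
  k2 = f(0.440000, 0.954016) = -0.268651
  p ← 0.984512 + (0.22/2)·(-0.138619 + (-0.268651)) = 0.939712
p(0.44) ≈ 0.9397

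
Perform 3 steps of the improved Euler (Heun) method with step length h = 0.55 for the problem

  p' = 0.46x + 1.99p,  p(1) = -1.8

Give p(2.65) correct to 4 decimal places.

Heun: k1 = f(x_n, p_n); k2 = f(x_n + h, p_n + h·k1); p_{n+1} = p_n + (h/2)·(k1 + k2).
x=1.000000, p=-1.800000:
  k1 = f(1.000000, -1.800000) = -3.122000
  k2 = f(1.550000, -3.517100) = -6.286029
  p ← -1.800000 + (0.55/2)·(-3.122000 + (-6.286029)) = -4.387208
x=1.550000, p=-4.387208:
  k1 = f(1.550000, -4.387208) = -8.017544
  k2 = f(2.100000, -8.796857) = -16.539746
  p ← -4.387208 + (0.55/2)·(-8.017544 + (-16.539746)) = -11.140463
x=2.100000, p=-11.140463:
  k1 = f(2.100000, -11.140463) = -21.203521
  k2 = f(2.650000, -22.802399) = -44.157774
  p ← -11.140463 + (0.55/2)·(-21.203521 + (-44.157774)) = -29.114819
p(2.65) ≈ -29.1148

-29.1148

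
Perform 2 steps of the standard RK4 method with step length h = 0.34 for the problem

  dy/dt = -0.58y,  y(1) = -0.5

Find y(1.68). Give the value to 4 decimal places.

-0.3370

RK4: k1 = f(t_n, y_n); k2 = f(t_n + h/2, y_n + (h/2)·k1); k3 = f(t_n + h/2, y_n + (h/2)·k2); k4 = f(t_n + h, y_n + h·k3); y_{n+1} = y_n + (h/6)·(k1 + 2k2 + 2k3 + k4).
t=1.000000, y=-0.500000:
  k1 = f(1.000000, -0.500000) = 0.290000
  k2 = f(1.170000, -0.450700) = 0.261406
  k3 = f(1.170000, -0.455561) = 0.264225
  k4 = f(1.340000, -0.410163) = 0.237895
  y ← -0.500000 + (0.34/6)·(k1 + 2k2 + 2k3 + k4) = -0.410514
t=1.340000, y=-0.410514:
  k1 = f(1.340000, -0.410514) = 0.238098
  k2 = f(1.510000, -0.370038) = 0.214622
  k3 = f(1.510000, -0.374029) = 0.216937
  k4 = f(1.680000, -0.336756) = 0.195318
  y ← -0.410514 + (0.34/6)·(k1 + 2k2 + 2k3 + k4) = -0.337044
y(1.68) ≈ -0.3370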